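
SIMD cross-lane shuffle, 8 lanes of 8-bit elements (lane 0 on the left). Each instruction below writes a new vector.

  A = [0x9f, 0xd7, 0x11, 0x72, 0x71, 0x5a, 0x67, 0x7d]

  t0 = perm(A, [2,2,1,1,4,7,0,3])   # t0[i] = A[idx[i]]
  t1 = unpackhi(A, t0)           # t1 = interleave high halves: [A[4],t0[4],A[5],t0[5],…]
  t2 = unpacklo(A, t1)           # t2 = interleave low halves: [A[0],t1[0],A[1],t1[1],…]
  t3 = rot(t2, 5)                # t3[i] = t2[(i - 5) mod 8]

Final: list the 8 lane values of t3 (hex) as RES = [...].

RES = [ 0x71  0x11  0x5a  0x72  0x7d  0x9f  0x71  0xd7 ]

→ t0 |11|11|d7|d7|71|7d|9f|72|
→ t1 |71|71|5a|7d|67|9f|7d|72|
→ t2 |9f|71|d7|71|11|5a|72|7d|
→ t3 |71|11|5a|72|7d|9f|71|d7|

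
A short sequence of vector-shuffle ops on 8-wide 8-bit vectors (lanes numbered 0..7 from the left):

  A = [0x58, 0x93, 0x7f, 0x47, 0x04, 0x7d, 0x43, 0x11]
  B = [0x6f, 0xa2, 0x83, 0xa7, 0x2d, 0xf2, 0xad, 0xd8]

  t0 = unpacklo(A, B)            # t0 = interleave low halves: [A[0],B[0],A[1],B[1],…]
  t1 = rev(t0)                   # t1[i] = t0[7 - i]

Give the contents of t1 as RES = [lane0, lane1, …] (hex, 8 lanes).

RES = [ 0xa7  0x47  0x83  0x7f  0xa2  0x93  0x6f  0x58 ]

t0 = [0x58, 0x6f, 0x93, 0xa2, 0x7f, 0x83, 0x47, 0xa7]
t1 = [0xa7, 0x47, 0x83, 0x7f, 0xa2, 0x93, 0x6f, 0x58]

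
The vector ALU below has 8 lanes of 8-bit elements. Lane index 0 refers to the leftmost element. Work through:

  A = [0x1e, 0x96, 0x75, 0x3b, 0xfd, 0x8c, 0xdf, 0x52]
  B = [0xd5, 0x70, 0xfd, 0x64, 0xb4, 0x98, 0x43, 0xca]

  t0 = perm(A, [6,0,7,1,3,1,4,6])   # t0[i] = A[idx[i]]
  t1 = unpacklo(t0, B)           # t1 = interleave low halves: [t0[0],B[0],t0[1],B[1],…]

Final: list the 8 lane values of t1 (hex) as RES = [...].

t0 = [0xdf, 0x1e, 0x52, 0x96, 0x3b, 0x96, 0xfd, 0xdf]
t1 = [0xdf, 0xd5, 0x1e, 0x70, 0x52, 0xfd, 0x96, 0x64]

RES = [0xdf, 0xd5, 0x1e, 0x70, 0x52, 0xfd, 0x96, 0x64]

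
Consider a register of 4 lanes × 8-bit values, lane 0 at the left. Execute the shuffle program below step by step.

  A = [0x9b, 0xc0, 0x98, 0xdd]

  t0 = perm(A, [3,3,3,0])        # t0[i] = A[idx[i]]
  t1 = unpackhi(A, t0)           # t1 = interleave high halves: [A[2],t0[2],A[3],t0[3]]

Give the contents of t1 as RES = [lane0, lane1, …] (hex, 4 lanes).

→ t0 |dd|dd|dd|9b|
→ t1 |98|dd|dd|9b|

RES = [0x98, 0xdd, 0xdd, 0x9b]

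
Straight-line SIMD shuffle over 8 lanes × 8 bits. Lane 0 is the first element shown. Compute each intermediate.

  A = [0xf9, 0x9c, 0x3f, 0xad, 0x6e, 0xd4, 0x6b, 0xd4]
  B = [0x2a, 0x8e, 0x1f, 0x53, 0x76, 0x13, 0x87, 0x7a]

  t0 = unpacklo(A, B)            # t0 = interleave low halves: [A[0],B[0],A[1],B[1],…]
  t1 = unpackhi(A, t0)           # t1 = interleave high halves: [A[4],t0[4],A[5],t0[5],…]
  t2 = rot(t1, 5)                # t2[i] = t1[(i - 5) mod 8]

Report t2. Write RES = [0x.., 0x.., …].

t0 = [0xf9, 0x2a, 0x9c, 0x8e, 0x3f, 0x1f, 0xad, 0x53]
t1 = [0x6e, 0x3f, 0xd4, 0x1f, 0x6b, 0xad, 0xd4, 0x53]
t2 = [0x1f, 0x6b, 0xad, 0xd4, 0x53, 0x6e, 0x3f, 0xd4]

RES = [ 0x1f  0x6b  0xad  0xd4  0x53  0x6e  0x3f  0xd4 ]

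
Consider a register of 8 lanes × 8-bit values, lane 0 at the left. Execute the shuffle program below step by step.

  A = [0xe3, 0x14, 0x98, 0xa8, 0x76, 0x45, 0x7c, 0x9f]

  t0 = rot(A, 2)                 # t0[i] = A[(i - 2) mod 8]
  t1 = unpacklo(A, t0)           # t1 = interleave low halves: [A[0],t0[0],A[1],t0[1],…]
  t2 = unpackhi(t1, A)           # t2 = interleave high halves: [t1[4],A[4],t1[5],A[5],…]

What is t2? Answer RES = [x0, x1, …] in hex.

→ t0 |7c|9f|e3|14|98|a8|76|45|
→ t1 |e3|7c|14|9f|98|e3|a8|14|
→ t2 |98|76|e3|45|a8|7c|14|9f|

RES = [0x98, 0x76, 0xe3, 0x45, 0xa8, 0x7c, 0x14, 0x9f]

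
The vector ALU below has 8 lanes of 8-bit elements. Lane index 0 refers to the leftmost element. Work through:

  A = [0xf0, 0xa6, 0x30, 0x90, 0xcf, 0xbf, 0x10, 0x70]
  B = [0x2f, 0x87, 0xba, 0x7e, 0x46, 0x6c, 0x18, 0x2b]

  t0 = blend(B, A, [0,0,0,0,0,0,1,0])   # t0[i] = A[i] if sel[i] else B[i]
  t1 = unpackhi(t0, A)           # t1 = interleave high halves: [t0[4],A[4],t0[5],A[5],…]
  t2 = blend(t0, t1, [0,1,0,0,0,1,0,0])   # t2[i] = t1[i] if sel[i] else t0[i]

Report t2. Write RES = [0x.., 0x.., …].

  t0: 2f 87 ba 7e 46 6c 10 2b
  t1: 46 cf 6c bf 10 10 2b 70
  t2: 2f cf ba 7e 46 10 10 2b

RES = [0x2f, 0xcf, 0xba, 0x7e, 0x46, 0x10, 0x10, 0x2b]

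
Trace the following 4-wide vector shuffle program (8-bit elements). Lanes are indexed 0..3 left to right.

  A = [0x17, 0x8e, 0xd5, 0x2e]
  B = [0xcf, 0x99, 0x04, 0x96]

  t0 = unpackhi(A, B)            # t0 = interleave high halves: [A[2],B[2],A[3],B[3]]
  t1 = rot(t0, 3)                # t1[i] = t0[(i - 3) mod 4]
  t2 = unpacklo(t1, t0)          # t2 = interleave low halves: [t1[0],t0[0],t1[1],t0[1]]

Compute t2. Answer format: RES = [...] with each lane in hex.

→ t0 |d5|04|2e|96|
→ t1 |04|2e|96|d5|
→ t2 |04|d5|2e|04|

RES = [0x04, 0xd5, 0x2e, 0x04]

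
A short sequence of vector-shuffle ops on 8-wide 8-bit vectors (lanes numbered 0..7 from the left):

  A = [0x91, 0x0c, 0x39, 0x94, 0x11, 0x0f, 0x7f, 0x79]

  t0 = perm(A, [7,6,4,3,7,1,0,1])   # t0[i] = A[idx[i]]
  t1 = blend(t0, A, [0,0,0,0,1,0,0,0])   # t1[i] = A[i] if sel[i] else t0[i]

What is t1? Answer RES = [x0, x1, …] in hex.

t0 = [0x79, 0x7f, 0x11, 0x94, 0x79, 0x0c, 0x91, 0x0c]
t1 = [0x79, 0x7f, 0x11, 0x94, 0x11, 0x0c, 0x91, 0x0c]

RES = [0x79, 0x7f, 0x11, 0x94, 0x11, 0x0c, 0x91, 0x0c]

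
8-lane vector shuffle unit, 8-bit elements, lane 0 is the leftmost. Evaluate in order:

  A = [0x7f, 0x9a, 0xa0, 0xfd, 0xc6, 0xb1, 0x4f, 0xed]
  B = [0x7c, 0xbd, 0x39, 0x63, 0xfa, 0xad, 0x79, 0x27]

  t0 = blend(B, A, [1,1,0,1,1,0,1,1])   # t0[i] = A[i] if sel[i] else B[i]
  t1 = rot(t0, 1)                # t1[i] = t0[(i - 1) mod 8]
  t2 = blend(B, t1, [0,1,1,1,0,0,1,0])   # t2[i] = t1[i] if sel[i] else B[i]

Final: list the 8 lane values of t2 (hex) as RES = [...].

  t0: 7f 9a 39 fd c6 ad 4f ed
  t1: ed 7f 9a 39 fd c6 ad 4f
  t2: 7c 7f 9a 39 fa ad ad 27

RES = [0x7c, 0x7f, 0x9a, 0x39, 0xfa, 0xad, 0xad, 0x27]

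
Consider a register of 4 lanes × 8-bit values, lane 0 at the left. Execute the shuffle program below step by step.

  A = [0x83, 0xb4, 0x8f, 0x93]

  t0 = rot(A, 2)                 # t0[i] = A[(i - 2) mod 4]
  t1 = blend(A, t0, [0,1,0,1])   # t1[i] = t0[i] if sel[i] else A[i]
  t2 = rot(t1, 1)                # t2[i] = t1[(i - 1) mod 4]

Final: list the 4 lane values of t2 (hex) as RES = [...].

t0 = [0x8f, 0x93, 0x83, 0xb4]
t1 = [0x83, 0x93, 0x8f, 0xb4]
t2 = [0xb4, 0x83, 0x93, 0x8f]

RES = [ 0xb4  0x83  0x93  0x8f ]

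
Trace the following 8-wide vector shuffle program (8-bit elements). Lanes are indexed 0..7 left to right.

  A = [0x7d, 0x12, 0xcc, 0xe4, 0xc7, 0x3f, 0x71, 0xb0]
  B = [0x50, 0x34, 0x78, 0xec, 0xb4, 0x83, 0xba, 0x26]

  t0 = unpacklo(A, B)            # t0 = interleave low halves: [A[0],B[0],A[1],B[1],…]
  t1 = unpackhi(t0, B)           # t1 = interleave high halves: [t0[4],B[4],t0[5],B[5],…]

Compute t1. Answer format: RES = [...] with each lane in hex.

  t0: 7d 50 12 34 cc 78 e4 ec
  t1: cc b4 78 83 e4 ba ec 26

RES = [ 0xcc  0xb4  0x78  0x83  0xe4  0xba  0xec  0x26 ]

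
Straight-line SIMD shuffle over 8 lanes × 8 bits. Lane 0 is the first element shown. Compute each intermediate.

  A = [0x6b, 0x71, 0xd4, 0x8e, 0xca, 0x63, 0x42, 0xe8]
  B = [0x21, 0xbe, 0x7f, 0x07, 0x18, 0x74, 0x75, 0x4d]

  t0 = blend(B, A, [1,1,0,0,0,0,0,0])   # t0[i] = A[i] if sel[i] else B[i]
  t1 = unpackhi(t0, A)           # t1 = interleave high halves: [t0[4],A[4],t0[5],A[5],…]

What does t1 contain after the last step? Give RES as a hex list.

  t0: 6b 71 7f 07 18 74 75 4d
  t1: 18 ca 74 63 75 42 4d e8

RES = [0x18, 0xca, 0x74, 0x63, 0x75, 0x42, 0x4d, 0xe8]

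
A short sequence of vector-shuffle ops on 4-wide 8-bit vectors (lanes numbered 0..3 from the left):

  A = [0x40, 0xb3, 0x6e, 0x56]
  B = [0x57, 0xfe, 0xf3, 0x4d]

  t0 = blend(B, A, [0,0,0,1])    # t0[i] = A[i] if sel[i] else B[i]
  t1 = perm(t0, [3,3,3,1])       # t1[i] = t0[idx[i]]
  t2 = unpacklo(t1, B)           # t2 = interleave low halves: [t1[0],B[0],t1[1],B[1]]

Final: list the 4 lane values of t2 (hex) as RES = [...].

RES = [0x56, 0x57, 0x56, 0xfe]

t0 = [0x57, 0xfe, 0xf3, 0x56]
t1 = [0x56, 0x56, 0x56, 0xfe]
t2 = [0x56, 0x57, 0x56, 0xfe]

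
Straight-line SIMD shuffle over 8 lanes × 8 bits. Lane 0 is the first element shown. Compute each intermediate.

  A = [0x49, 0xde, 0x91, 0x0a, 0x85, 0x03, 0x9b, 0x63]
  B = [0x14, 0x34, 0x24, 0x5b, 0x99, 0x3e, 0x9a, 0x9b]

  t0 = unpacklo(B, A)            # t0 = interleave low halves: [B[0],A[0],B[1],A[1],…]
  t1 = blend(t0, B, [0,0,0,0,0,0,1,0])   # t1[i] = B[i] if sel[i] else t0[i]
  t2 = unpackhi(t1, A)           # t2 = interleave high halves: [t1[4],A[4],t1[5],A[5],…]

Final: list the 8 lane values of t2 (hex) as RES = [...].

→ t0 |14|49|34|de|24|91|5b|0a|
→ t1 |14|49|34|de|24|91|9a|0a|
→ t2 |24|85|91|03|9a|9b|0a|63|

RES = [0x24, 0x85, 0x91, 0x03, 0x9a, 0x9b, 0x0a, 0x63]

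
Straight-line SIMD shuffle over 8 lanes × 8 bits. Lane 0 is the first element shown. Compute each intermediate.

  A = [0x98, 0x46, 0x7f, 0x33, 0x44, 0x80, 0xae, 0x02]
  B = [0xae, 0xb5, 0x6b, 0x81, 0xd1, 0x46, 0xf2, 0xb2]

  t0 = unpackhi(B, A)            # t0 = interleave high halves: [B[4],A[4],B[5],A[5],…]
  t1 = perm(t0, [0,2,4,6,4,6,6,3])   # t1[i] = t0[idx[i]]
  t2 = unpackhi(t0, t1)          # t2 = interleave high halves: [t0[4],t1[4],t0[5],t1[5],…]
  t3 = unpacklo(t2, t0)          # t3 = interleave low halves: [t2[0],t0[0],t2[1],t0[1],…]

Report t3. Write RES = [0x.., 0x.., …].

RES = [ 0xf2  0xd1  0xf2  0x44  0xae  0x46  0xb2  0x80 ]

  t0: d1 44 46 80 f2 ae b2 02
  t1: d1 46 f2 b2 f2 b2 b2 80
  t2: f2 f2 ae b2 b2 b2 02 80
  t3: f2 d1 f2 44 ae 46 b2 80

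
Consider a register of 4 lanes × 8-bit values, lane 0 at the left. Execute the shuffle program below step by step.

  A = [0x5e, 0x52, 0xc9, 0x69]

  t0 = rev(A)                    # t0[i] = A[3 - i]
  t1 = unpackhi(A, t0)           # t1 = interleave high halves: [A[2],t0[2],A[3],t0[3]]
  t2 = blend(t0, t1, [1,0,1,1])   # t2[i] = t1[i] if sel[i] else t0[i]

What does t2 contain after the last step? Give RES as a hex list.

RES = [0xc9, 0xc9, 0x69, 0x5e]

t0 = [0x69, 0xc9, 0x52, 0x5e]
t1 = [0xc9, 0x52, 0x69, 0x5e]
t2 = [0xc9, 0xc9, 0x69, 0x5e]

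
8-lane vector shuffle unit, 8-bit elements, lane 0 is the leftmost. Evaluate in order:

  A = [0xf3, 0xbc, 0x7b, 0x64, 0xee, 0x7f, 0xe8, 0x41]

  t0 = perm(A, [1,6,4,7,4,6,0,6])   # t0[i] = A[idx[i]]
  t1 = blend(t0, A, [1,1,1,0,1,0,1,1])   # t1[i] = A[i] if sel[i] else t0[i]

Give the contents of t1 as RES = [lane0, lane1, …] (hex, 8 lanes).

  t0: bc e8 ee 41 ee e8 f3 e8
  t1: f3 bc 7b 41 ee e8 e8 41

RES = [0xf3, 0xbc, 0x7b, 0x41, 0xee, 0xe8, 0xe8, 0x41]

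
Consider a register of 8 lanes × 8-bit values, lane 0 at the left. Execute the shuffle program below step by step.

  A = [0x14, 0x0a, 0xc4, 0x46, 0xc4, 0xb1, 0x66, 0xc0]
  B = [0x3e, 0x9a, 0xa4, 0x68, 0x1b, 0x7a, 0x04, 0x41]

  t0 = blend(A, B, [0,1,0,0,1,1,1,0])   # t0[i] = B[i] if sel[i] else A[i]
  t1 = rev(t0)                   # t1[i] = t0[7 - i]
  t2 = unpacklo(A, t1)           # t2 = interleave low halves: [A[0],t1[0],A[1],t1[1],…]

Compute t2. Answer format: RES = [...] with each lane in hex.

RES = [0x14, 0xc0, 0x0a, 0x04, 0xc4, 0x7a, 0x46, 0x1b]

  t0: 14 9a c4 46 1b 7a 04 c0
  t1: c0 04 7a 1b 46 c4 9a 14
  t2: 14 c0 0a 04 c4 7a 46 1b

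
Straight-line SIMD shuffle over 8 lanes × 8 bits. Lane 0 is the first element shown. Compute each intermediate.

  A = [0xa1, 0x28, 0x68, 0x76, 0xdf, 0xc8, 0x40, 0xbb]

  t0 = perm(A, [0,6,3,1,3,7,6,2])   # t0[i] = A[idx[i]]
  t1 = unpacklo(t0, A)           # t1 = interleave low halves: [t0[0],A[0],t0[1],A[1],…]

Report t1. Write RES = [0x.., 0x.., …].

t0 = [0xa1, 0x40, 0x76, 0x28, 0x76, 0xbb, 0x40, 0x68]
t1 = [0xa1, 0xa1, 0x40, 0x28, 0x76, 0x68, 0x28, 0x76]

RES = [ 0xa1  0xa1  0x40  0x28  0x76  0x68  0x28  0x76 ]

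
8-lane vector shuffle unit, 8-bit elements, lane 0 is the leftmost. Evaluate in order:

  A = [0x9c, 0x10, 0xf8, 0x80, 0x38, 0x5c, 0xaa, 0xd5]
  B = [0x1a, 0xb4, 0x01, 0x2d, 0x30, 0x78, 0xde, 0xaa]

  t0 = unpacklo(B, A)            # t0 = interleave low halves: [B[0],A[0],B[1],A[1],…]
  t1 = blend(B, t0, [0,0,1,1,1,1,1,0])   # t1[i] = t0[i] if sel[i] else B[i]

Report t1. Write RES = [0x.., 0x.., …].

RES = [0x1a, 0xb4, 0xb4, 0x10, 0x01, 0xf8, 0x2d, 0xaa]

t0 = [0x1a, 0x9c, 0xb4, 0x10, 0x01, 0xf8, 0x2d, 0x80]
t1 = [0x1a, 0xb4, 0xb4, 0x10, 0x01, 0xf8, 0x2d, 0xaa]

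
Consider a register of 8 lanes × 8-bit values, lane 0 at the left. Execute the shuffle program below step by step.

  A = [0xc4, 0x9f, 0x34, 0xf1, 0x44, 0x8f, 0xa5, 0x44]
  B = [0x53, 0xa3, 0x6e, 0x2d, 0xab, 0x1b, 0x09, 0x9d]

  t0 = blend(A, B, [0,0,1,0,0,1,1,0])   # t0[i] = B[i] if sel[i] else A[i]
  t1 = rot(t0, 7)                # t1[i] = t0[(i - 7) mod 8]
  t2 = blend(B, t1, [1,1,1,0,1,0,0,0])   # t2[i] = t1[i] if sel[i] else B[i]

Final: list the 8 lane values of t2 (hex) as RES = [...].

RES = [ 0x9f  0x6e  0xf1  0x2d  0x1b  0x1b  0x09  0x9d ]

→ t0 |c4|9f|6e|f1|44|1b|09|44|
→ t1 |9f|6e|f1|44|1b|09|44|c4|
→ t2 |9f|6e|f1|2d|1b|1b|09|9d|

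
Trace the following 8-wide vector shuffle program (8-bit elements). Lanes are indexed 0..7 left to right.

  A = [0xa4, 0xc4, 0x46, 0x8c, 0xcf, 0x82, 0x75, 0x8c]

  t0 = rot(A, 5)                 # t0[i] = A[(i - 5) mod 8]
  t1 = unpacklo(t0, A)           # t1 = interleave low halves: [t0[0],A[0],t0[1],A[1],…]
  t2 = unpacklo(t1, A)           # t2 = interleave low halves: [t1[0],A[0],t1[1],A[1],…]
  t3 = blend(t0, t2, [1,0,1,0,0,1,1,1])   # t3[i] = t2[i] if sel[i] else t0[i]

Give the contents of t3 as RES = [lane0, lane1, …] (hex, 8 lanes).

t0 = [0x8c, 0xcf, 0x82, 0x75, 0x8c, 0xa4, 0xc4, 0x46]
t1 = [0x8c, 0xa4, 0xcf, 0xc4, 0x82, 0x46, 0x75, 0x8c]
t2 = [0x8c, 0xa4, 0xa4, 0xc4, 0xcf, 0x46, 0xc4, 0x8c]
t3 = [0x8c, 0xcf, 0xa4, 0x75, 0x8c, 0x46, 0xc4, 0x8c]

RES = [0x8c, 0xcf, 0xa4, 0x75, 0x8c, 0x46, 0xc4, 0x8c]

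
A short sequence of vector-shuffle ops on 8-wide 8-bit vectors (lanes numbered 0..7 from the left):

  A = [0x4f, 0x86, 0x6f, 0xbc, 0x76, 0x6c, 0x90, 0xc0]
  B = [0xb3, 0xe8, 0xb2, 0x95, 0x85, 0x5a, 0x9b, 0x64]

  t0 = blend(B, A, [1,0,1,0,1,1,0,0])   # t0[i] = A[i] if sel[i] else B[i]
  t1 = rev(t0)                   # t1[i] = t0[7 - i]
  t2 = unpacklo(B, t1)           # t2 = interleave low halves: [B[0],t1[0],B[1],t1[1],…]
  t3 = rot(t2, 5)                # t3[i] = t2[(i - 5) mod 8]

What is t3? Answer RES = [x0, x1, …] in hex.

  t0: 4f e8 6f 95 76 6c 9b 64
  t1: 64 9b 6c 76 95 6f e8 4f
  t2: b3 64 e8 9b b2 6c 95 76
  t3: 9b b2 6c 95 76 b3 64 e8

RES = [0x9b, 0xb2, 0x6c, 0x95, 0x76, 0xb3, 0x64, 0xe8]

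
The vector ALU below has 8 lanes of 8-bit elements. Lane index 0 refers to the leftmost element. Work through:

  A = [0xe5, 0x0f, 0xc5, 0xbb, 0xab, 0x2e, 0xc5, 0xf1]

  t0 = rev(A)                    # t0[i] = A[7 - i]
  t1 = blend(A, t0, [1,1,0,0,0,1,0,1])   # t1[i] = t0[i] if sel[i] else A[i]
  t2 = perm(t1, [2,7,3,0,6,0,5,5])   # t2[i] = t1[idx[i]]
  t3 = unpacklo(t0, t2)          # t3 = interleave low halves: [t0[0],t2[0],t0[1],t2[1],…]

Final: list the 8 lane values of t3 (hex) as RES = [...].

RES = [0xf1, 0xc5, 0xc5, 0xe5, 0x2e, 0xbb, 0xab, 0xf1]

t0 = [0xf1, 0xc5, 0x2e, 0xab, 0xbb, 0xc5, 0x0f, 0xe5]
t1 = [0xf1, 0xc5, 0xc5, 0xbb, 0xab, 0xc5, 0xc5, 0xe5]
t2 = [0xc5, 0xe5, 0xbb, 0xf1, 0xc5, 0xf1, 0xc5, 0xc5]
t3 = [0xf1, 0xc5, 0xc5, 0xe5, 0x2e, 0xbb, 0xab, 0xf1]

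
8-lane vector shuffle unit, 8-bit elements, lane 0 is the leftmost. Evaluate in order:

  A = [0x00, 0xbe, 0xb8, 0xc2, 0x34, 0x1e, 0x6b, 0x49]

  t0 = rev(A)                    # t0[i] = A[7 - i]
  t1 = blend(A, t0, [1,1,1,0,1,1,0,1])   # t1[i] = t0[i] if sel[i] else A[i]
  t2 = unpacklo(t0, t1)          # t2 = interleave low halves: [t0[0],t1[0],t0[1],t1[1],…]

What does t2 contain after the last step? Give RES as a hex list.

t0 = [0x49, 0x6b, 0x1e, 0x34, 0xc2, 0xb8, 0xbe, 0x00]
t1 = [0x49, 0x6b, 0x1e, 0xc2, 0xc2, 0xb8, 0x6b, 0x00]
t2 = [0x49, 0x49, 0x6b, 0x6b, 0x1e, 0x1e, 0x34, 0xc2]

RES = [ 0x49  0x49  0x6b  0x6b  0x1e  0x1e  0x34  0xc2 ]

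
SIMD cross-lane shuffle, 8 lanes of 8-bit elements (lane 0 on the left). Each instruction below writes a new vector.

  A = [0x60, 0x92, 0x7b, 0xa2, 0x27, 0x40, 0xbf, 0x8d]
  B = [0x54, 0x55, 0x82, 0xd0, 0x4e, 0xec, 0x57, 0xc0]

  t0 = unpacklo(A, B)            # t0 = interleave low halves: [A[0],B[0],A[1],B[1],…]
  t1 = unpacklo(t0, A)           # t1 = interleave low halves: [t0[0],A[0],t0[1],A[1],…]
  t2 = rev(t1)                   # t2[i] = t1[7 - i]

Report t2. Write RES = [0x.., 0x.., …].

RES = [0xa2, 0x55, 0x7b, 0x92, 0x92, 0x54, 0x60, 0x60]

→ t0 |60|54|92|55|7b|82|a2|d0|
→ t1 |60|60|54|92|92|7b|55|a2|
→ t2 |a2|55|7b|92|92|54|60|60|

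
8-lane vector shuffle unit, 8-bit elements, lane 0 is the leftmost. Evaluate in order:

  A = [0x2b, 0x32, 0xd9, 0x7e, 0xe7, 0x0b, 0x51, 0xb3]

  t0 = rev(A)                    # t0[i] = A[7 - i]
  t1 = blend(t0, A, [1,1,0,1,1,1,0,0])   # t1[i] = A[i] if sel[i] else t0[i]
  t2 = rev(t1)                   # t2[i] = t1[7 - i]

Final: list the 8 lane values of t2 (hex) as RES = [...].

RES = [0x2b, 0x32, 0x0b, 0xe7, 0x7e, 0x0b, 0x32, 0x2b]

→ t0 |b3|51|0b|e7|7e|d9|32|2b|
→ t1 |2b|32|0b|7e|e7|0b|32|2b|
→ t2 |2b|32|0b|e7|7e|0b|32|2b|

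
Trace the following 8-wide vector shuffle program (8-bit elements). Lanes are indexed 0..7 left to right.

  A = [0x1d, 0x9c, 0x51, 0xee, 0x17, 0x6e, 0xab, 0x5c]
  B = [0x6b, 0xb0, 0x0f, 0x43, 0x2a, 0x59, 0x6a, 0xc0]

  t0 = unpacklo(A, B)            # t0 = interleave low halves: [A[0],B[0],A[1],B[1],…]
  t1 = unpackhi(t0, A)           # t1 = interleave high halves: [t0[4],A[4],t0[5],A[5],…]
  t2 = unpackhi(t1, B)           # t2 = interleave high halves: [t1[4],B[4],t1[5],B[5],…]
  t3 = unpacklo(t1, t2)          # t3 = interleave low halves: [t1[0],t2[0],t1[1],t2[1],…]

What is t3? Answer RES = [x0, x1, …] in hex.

RES = [0x51, 0xee, 0x17, 0x2a, 0x0f, 0xab, 0x6e, 0x59]

→ t0 |1d|6b|9c|b0|51|0f|ee|43|
→ t1 |51|17|0f|6e|ee|ab|43|5c|
→ t2 |ee|2a|ab|59|43|6a|5c|c0|
→ t3 |51|ee|17|2a|0f|ab|6e|59|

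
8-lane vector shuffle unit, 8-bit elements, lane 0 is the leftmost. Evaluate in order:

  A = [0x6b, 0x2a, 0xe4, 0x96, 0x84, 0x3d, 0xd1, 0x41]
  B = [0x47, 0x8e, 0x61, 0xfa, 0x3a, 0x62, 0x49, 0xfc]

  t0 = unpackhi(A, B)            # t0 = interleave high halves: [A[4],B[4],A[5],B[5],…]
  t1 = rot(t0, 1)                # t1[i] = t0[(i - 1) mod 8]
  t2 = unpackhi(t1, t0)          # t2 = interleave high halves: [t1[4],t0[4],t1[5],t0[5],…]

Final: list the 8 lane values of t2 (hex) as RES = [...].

→ t0 |84|3a|3d|62|d1|49|41|fc|
→ t1 |fc|84|3a|3d|62|d1|49|41|
→ t2 |62|d1|d1|49|49|41|41|fc|

RES = [0x62, 0xd1, 0xd1, 0x49, 0x49, 0x41, 0x41, 0xfc]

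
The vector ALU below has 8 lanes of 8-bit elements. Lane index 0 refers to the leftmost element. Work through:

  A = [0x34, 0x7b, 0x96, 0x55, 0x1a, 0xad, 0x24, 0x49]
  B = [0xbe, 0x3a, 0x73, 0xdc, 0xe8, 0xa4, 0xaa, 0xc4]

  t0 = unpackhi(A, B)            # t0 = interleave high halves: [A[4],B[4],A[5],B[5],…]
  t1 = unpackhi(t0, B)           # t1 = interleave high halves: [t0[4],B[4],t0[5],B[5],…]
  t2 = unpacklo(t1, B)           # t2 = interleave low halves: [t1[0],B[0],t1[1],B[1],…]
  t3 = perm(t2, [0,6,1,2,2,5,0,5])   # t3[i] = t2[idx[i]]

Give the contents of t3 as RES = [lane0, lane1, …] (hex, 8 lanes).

RES = [0x24, 0xa4, 0xbe, 0xe8, 0xe8, 0x73, 0x24, 0x73]

  t0: 1a e8 ad a4 24 aa 49 c4
  t1: 24 e8 aa a4 49 aa c4 c4
  t2: 24 be e8 3a aa 73 a4 dc
  t3: 24 a4 be e8 e8 73 24 73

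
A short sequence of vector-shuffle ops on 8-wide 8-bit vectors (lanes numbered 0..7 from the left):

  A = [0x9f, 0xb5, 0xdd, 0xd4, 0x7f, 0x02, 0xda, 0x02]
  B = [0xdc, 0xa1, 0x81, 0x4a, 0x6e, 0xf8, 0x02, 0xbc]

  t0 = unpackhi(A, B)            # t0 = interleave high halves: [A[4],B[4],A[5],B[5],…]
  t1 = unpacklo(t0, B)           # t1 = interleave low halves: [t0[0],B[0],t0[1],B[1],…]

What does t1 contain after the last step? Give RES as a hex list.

t0 = [0x7f, 0x6e, 0x02, 0xf8, 0xda, 0x02, 0x02, 0xbc]
t1 = [0x7f, 0xdc, 0x6e, 0xa1, 0x02, 0x81, 0xf8, 0x4a]

RES = [0x7f, 0xdc, 0x6e, 0xa1, 0x02, 0x81, 0xf8, 0x4a]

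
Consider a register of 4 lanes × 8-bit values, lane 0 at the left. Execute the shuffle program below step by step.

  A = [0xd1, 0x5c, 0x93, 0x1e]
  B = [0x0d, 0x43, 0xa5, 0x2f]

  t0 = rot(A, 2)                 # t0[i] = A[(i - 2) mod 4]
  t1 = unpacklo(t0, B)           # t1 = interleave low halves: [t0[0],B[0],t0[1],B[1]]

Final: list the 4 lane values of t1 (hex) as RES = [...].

RES = [ 0x93  0x0d  0x1e  0x43 ]

→ t0 |93|1e|d1|5c|
→ t1 |93|0d|1e|43|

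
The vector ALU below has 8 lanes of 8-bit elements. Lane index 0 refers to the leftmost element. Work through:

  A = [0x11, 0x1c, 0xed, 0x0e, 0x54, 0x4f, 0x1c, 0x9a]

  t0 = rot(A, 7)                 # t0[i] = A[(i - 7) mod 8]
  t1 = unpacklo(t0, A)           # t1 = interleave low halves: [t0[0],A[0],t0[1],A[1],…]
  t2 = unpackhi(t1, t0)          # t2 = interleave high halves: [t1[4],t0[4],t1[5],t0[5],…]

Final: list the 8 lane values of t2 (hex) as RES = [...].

RES = [ 0x0e  0x4f  0xed  0x1c  0x54  0x9a  0x0e  0x11 ]

→ t0 |1c|ed|0e|54|4f|1c|9a|11|
→ t1 |1c|11|ed|1c|0e|ed|54|0e|
→ t2 |0e|4f|ed|1c|54|9a|0e|11|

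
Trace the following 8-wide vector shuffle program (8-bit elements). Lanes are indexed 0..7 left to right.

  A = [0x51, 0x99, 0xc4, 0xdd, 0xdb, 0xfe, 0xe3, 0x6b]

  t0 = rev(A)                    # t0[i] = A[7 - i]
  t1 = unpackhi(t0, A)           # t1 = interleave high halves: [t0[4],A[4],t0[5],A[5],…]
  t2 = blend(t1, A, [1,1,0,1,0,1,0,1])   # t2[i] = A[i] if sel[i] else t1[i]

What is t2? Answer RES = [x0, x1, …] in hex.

→ t0 |6b|e3|fe|db|dd|c4|99|51|
→ t1 |dd|db|c4|fe|99|e3|51|6b|
→ t2 |51|99|c4|dd|99|fe|51|6b|

RES = [0x51, 0x99, 0xc4, 0xdd, 0x99, 0xfe, 0x51, 0x6b]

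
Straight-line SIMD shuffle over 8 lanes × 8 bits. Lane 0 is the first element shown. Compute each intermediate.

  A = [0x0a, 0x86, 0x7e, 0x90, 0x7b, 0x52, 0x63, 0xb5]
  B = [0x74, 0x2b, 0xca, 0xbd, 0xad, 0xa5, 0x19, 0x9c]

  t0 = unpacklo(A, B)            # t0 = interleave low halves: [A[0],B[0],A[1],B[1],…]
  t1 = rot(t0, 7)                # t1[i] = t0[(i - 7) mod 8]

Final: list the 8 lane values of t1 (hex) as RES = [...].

→ t0 |0a|74|86|2b|7e|ca|90|bd|
→ t1 |74|86|2b|7e|ca|90|bd|0a|

RES = [ 0x74  0x86  0x2b  0x7e  0xca  0x90  0xbd  0x0a ]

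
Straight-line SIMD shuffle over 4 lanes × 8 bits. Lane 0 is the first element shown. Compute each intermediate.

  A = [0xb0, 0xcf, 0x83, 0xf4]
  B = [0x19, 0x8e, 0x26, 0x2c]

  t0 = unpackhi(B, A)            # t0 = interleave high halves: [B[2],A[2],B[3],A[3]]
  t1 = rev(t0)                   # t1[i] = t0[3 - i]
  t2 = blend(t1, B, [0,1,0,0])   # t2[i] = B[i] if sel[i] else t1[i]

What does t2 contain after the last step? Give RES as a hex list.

RES = [ 0xf4  0x8e  0x83  0x26 ]

→ t0 |26|83|2c|f4|
→ t1 |f4|2c|83|26|
→ t2 |f4|8e|83|26|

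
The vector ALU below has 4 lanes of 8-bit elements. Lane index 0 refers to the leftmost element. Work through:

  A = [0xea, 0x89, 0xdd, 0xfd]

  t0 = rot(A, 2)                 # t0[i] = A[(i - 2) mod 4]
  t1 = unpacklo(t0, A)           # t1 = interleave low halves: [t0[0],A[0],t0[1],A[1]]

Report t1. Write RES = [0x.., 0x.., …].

  t0: dd fd ea 89
  t1: dd ea fd 89

RES = [ 0xdd  0xea  0xfd  0x89 ]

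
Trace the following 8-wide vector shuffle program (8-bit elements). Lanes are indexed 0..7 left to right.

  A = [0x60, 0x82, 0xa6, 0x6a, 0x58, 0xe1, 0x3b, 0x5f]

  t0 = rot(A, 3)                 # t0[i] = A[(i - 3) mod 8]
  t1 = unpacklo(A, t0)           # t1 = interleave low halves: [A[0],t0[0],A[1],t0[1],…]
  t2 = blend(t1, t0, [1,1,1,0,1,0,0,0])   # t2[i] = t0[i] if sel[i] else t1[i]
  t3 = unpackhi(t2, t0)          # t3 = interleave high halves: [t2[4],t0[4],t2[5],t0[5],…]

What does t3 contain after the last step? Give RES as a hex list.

t0 = [0xe1, 0x3b, 0x5f, 0x60, 0x82, 0xa6, 0x6a, 0x58]
t1 = [0x60, 0xe1, 0x82, 0x3b, 0xa6, 0x5f, 0x6a, 0x60]
t2 = [0xe1, 0x3b, 0x5f, 0x3b, 0x82, 0x5f, 0x6a, 0x60]
t3 = [0x82, 0x82, 0x5f, 0xa6, 0x6a, 0x6a, 0x60, 0x58]

RES = [0x82, 0x82, 0x5f, 0xa6, 0x6a, 0x6a, 0x60, 0x58]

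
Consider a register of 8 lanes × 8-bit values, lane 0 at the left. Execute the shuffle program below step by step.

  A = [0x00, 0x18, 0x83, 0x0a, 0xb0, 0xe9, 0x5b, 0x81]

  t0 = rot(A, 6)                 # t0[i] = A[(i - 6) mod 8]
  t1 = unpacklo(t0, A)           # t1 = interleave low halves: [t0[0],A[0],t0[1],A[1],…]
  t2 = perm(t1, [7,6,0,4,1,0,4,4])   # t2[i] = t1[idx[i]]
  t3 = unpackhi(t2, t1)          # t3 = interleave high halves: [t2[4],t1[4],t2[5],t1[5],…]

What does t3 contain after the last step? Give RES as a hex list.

RES = [0x00, 0xb0, 0x83, 0x83, 0xb0, 0xe9, 0xb0, 0x0a]

t0 = [0x83, 0x0a, 0xb0, 0xe9, 0x5b, 0x81, 0x00, 0x18]
t1 = [0x83, 0x00, 0x0a, 0x18, 0xb0, 0x83, 0xe9, 0x0a]
t2 = [0x0a, 0xe9, 0x83, 0xb0, 0x00, 0x83, 0xb0, 0xb0]
t3 = [0x00, 0xb0, 0x83, 0x83, 0xb0, 0xe9, 0xb0, 0x0a]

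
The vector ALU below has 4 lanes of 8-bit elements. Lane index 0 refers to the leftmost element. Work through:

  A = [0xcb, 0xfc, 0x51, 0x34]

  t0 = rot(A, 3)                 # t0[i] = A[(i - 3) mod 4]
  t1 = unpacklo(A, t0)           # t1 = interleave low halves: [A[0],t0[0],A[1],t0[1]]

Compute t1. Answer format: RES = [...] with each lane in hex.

RES = [0xcb, 0xfc, 0xfc, 0x51]

  t0: fc 51 34 cb
  t1: cb fc fc 51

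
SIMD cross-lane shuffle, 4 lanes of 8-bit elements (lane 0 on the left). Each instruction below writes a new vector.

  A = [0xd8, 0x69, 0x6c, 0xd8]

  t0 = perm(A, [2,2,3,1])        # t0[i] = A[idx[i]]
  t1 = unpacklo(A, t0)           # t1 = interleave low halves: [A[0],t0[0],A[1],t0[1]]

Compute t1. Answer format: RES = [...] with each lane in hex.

RES = [0xd8, 0x6c, 0x69, 0x6c]

  t0: 6c 6c d8 69
  t1: d8 6c 69 6c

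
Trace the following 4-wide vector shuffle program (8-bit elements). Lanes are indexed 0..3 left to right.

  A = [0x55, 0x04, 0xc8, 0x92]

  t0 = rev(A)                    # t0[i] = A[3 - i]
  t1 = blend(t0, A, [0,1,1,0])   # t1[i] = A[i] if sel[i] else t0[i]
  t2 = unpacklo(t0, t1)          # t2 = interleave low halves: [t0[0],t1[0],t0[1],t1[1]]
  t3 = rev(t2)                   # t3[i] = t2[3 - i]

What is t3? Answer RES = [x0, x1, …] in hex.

t0 = [0x92, 0xc8, 0x04, 0x55]
t1 = [0x92, 0x04, 0xc8, 0x55]
t2 = [0x92, 0x92, 0xc8, 0x04]
t3 = [0x04, 0xc8, 0x92, 0x92]

RES = [ 0x04  0xc8  0x92  0x92 ]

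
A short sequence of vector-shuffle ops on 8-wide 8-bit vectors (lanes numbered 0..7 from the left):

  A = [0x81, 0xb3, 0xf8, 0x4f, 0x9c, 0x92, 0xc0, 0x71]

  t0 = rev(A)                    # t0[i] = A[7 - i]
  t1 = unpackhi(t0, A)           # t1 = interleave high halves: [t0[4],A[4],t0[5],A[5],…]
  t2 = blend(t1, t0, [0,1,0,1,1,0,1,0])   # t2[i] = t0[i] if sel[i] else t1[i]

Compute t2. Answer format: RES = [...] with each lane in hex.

RES = [0x4f, 0xc0, 0xf8, 0x9c, 0x4f, 0xc0, 0xb3, 0x71]

→ t0 |71|c0|92|9c|4f|f8|b3|81|
→ t1 |4f|9c|f8|92|b3|c0|81|71|
→ t2 |4f|c0|f8|9c|4f|c0|b3|71|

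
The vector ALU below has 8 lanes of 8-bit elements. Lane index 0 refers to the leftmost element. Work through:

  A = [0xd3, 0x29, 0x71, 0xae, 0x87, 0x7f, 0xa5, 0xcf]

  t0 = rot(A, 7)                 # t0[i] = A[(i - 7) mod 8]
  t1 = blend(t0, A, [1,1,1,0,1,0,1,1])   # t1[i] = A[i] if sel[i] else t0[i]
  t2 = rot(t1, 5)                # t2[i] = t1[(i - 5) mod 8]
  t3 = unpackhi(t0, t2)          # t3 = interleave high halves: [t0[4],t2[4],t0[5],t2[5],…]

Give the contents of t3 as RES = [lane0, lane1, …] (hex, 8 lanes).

RES = [0x7f, 0xcf, 0xa5, 0xd3, 0xcf, 0x29, 0xd3, 0x71]

t0 = [0x29, 0x71, 0xae, 0x87, 0x7f, 0xa5, 0xcf, 0xd3]
t1 = [0xd3, 0x29, 0x71, 0x87, 0x87, 0xa5, 0xa5, 0xcf]
t2 = [0x87, 0x87, 0xa5, 0xa5, 0xcf, 0xd3, 0x29, 0x71]
t3 = [0x7f, 0xcf, 0xa5, 0xd3, 0xcf, 0x29, 0xd3, 0x71]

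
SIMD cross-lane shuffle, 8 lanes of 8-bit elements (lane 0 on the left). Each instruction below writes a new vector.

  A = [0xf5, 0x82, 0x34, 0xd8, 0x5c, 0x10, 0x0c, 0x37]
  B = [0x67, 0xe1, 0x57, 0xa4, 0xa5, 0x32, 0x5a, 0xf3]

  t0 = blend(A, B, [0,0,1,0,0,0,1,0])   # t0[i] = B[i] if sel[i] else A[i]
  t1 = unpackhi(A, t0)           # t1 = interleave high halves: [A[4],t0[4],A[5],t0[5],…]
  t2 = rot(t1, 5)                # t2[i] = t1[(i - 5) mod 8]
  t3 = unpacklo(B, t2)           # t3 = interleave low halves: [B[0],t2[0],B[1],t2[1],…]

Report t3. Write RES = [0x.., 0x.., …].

RES = [ 0x67  0x10  0xe1  0x0c  0x57  0x5a  0xa4  0x37 ]

t0 = [0xf5, 0x82, 0x57, 0xd8, 0x5c, 0x10, 0x5a, 0x37]
t1 = [0x5c, 0x5c, 0x10, 0x10, 0x0c, 0x5a, 0x37, 0x37]
t2 = [0x10, 0x0c, 0x5a, 0x37, 0x37, 0x5c, 0x5c, 0x10]
t3 = [0x67, 0x10, 0xe1, 0x0c, 0x57, 0x5a, 0xa4, 0x37]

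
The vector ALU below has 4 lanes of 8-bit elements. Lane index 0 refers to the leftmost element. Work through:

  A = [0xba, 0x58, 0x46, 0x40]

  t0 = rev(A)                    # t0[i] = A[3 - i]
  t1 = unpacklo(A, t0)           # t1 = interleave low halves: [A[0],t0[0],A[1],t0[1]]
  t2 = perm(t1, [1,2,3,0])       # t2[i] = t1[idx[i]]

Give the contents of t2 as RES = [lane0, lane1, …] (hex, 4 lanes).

  t0: 40 46 58 ba
  t1: ba 40 58 46
  t2: 40 58 46 ba

RES = [ 0x40  0x58  0x46  0xba ]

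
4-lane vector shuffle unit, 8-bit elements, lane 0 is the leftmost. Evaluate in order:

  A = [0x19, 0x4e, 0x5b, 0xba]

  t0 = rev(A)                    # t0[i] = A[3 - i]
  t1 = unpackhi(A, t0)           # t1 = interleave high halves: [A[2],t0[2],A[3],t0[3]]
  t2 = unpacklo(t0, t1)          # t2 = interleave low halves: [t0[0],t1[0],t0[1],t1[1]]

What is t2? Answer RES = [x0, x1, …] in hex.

  t0: ba 5b 4e 19
  t1: 5b 4e ba 19
  t2: ba 5b 5b 4e

RES = [ 0xba  0x5b  0x5b  0x4e ]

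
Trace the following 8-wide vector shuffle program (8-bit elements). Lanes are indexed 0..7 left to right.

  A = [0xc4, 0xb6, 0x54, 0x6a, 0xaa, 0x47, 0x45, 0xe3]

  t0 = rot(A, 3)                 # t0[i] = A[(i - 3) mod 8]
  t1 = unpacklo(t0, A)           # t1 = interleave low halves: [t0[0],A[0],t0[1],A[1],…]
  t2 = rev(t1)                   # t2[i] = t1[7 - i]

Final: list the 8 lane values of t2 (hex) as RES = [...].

  t0: 47 45 e3 c4 b6 54 6a aa
  t1: 47 c4 45 b6 e3 54 c4 6a
  t2: 6a c4 54 e3 b6 45 c4 47

RES = [ 0x6a  0xc4  0x54  0xe3  0xb6  0x45  0xc4  0x47 ]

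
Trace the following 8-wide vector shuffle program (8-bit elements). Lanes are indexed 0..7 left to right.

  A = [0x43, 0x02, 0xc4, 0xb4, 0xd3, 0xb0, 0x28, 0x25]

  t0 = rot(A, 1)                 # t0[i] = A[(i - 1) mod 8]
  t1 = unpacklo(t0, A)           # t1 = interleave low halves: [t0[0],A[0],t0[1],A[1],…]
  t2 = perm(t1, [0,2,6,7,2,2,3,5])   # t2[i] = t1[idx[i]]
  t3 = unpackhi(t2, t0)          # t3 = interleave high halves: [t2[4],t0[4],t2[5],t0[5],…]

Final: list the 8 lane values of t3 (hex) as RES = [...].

  t0: 25 43 02 c4 b4 d3 b0 28
  t1: 25 43 43 02 02 c4 c4 b4
  t2: 25 43 c4 b4 43 43 02 c4
  t3: 43 b4 43 d3 02 b0 c4 28

RES = [0x43, 0xb4, 0x43, 0xd3, 0x02, 0xb0, 0xc4, 0x28]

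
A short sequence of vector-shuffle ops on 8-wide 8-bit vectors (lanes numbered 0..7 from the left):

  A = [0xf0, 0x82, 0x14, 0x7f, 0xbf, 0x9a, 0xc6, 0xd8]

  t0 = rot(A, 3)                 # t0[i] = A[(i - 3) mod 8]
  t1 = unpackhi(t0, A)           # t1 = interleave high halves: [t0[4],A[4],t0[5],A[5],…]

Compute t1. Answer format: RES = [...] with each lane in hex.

RES = [ 0x82  0xbf  0x14  0x9a  0x7f  0xc6  0xbf  0xd8 ]

→ t0 |9a|c6|d8|f0|82|14|7f|bf|
→ t1 |82|bf|14|9a|7f|c6|bf|d8|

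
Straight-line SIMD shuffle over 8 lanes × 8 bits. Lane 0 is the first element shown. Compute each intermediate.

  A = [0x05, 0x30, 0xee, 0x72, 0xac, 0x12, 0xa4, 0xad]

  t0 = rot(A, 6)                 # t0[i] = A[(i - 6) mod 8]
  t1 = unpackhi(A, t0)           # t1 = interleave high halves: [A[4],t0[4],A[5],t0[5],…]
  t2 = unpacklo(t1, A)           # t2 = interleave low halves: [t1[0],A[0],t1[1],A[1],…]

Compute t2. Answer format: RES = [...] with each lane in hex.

RES = [0xac, 0x05, 0xa4, 0x30, 0x12, 0xee, 0xad, 0x72]

→ t0 |ee|72|ac|12|a4|ad|05|30|
→ t1 |ac|a4|12|ad|a4|05|ad|30|
→ t2 |ac|05|a4|30|12|ee|ad|72|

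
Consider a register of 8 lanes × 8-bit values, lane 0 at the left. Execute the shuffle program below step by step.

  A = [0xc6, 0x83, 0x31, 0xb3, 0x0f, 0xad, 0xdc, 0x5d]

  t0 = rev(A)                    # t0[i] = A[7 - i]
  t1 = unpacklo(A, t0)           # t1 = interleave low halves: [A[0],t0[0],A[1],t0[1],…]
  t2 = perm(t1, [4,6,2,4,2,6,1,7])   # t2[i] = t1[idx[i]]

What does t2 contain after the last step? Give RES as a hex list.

  t0: 5d dc ad 0f b3 31 83 c6
  t1: c6 5d 83 dc 31 ad b3 0f
  t2: 31 b3 83 31 83 b3 5d 0f

RES = [ 0x31  0xb3  0x83  0x31  0x83  0xb3  0x5d  0x0f ]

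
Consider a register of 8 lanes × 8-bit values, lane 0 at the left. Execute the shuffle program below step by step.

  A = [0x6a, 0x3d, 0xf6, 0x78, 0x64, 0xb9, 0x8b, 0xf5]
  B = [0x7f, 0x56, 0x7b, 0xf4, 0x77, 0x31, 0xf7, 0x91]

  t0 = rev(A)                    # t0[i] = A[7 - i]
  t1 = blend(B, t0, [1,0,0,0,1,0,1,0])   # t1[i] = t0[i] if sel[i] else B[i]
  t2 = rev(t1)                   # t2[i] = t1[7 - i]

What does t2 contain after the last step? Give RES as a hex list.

RES = [ 0x91  0x3d  0x31  0x78  0xf4  0x7b  0x56  0xf5 ]

t0 = [0xf5, 0x8b, 0xb9, 0x64, 0x78, 0xf6, 0x3d, 0x6a]
t1 = [0xf5, 0x56, 0x7b, 0xf4, 0x78, 0x31, 0x3d, 0x91]
t2 = [0x91, 0x3d, 0x31, 0x78, 0xf4, 0x7b, 0x56, 0xf5]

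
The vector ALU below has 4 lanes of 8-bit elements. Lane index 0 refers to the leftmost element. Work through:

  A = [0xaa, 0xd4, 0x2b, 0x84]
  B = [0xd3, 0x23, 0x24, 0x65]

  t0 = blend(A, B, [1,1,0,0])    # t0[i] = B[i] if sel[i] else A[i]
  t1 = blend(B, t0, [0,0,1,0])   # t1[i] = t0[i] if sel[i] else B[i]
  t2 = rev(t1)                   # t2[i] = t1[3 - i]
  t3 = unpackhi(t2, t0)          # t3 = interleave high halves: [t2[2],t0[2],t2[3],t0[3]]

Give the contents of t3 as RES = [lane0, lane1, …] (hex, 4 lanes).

RES = [0x23, 0x2b, 0xd3, 0x84]

t0 = [0xd3, 0x23, 0x2b, 0x84]
t1 = [0xd3, 0x23, 0x2b, 0x65]
t2 = [0x65, 0x2b, 0x23, 0xd3]
t3 = [0x23, 0x2b, 0xd3, 0x84]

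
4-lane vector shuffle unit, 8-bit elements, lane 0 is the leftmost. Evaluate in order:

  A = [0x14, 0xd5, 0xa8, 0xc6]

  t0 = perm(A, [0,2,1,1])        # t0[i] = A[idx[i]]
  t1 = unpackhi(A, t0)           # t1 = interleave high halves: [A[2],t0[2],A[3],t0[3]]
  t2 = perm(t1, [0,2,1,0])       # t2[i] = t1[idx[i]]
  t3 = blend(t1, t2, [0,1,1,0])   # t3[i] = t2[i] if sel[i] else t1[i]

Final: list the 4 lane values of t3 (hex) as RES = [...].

t0 = [0x14, 0xa8, 0xd5, 0xd5]
t1 = [0xa8, 0xd5, 0xc6, 0xd5]
t2 = [0xa8, 0xc6, 0xd5, 0xa8]
t3 = [0xa8, 0xc6, 0xd5, 0xd5]

RES = [ 0xa8  0xc6  0xd5  0xd5 ]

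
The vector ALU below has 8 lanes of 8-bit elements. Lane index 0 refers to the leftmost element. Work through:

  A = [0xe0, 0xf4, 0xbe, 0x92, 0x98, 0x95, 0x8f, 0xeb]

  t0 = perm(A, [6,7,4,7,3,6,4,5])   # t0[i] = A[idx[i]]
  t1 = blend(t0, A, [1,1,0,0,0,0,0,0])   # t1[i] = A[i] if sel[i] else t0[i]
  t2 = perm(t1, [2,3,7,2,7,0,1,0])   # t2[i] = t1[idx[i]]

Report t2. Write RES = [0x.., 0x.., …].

  t0: 8f eb 98 eb 92 8f 98 95
  t1: e0 f4 98 eb 92 8f 98 95
  t2: 98 eb 95 98 95 e0 f4 e0

RES = [ 0x98  0xeb  0x95  0x98  0x95  0xe0  0xf4  0xe0 ]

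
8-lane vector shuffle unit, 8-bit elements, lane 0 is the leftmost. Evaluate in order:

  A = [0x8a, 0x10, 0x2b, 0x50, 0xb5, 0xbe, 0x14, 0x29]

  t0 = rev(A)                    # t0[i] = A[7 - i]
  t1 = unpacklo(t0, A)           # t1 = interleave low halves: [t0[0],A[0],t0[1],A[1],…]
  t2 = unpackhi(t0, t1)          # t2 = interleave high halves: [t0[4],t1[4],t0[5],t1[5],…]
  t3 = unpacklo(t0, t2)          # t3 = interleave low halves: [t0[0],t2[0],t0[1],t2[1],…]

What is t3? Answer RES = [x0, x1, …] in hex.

→ t0 |29|14|be|b5|50|2b|10|8a|
→ t1 |29|8a|14|10|be|2b|b5|50|
→ t2 |50|be|2b|2b|10|b5|8a|50|
→ t3 |29|50|14|be|be|2b|b5|2b|

RES = [ 0x29  0x50  0x14  0xbe  0xbe  0x2b  0xb5  0x2b ]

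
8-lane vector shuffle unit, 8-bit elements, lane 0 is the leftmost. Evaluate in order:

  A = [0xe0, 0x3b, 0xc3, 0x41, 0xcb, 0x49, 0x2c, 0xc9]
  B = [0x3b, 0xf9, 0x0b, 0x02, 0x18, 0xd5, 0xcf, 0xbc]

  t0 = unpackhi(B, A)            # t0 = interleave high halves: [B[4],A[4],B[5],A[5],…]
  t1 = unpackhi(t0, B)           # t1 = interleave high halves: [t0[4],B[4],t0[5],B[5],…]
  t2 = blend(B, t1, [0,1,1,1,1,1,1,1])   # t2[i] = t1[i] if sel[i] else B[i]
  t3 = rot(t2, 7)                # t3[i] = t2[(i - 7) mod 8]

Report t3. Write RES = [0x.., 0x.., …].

RES = [ 0x18  0x2c  0xd5  0xbc  0xcf  0xc9  0xbc  0x3b ]

→ t0 |18|cb|d5|49|cf|2c|bc|c9|
→ t1 |cf|18|2c|d5|bc|cf|c9|bc|
→ t2 |3b|18|2c|d5|bc|cf|c9|bc|
→ t3 |18|2c|d5|bc|cf|c9|bc|3b|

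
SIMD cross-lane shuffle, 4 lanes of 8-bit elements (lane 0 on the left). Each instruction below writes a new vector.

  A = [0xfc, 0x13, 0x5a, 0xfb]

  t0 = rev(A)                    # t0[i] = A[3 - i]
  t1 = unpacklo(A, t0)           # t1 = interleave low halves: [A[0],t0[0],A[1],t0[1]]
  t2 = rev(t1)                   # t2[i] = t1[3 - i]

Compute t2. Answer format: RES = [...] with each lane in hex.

  t0: fb 5a 13 fc
  t1: fc fb 13 5a
  t2: 5a 13 fb fc

RES = [0x5a, 0x13, 0xfb, 0xfc]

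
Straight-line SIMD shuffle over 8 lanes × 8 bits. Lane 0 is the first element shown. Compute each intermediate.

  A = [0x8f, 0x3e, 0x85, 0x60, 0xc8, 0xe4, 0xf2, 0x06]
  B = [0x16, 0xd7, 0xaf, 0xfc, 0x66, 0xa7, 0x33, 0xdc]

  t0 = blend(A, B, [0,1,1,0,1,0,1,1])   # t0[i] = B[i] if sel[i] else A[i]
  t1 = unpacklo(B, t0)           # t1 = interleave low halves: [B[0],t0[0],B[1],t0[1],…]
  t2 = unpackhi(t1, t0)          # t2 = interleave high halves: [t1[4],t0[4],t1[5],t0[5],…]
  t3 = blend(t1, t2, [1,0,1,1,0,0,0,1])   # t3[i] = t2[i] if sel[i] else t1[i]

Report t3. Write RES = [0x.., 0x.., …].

RES = [ 0xaf  0x8f  0xaf  0xe4  0xaf  0xaf  0xfc  0xdc ]

t0 = [0x8f, 0xd7, 0xaf, 0x60, 0x66, 0xe4, 0x33, 0xdc]
t1 = [0x16, 0x8f, 0xd7, 0xd7, 0xaf, 0xaf, 0xfc, 0x60]
t2 = [0xaf, 0x66, 0xaf, 0xe4, 0xfc, 0x33, 0x60, 0xdc]
t3 = [0xaf, 0x8f, 0xaf, 0xe4, 0xaf, 0xaf, 0xfc, 0xdc]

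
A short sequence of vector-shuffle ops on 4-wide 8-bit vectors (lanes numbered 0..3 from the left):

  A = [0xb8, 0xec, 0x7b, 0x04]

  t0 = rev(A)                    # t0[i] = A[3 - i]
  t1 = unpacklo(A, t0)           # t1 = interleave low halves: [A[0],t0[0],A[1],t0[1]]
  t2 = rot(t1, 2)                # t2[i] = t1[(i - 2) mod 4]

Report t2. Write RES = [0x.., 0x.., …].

RES = [0xec, 0x7b, 0xb8, 0x04]

→ t0 |04|7b|ec|b8|
→ t1 |b8|04|ec|7b|
→ t2 |ec|7b|b8|04|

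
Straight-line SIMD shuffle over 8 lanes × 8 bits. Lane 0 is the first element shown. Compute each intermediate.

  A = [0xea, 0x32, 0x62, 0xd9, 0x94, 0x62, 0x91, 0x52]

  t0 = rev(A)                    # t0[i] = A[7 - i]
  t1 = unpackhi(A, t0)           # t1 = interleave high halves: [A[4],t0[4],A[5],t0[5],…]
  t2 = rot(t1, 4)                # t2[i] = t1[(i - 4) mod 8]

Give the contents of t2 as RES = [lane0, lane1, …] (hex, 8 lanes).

t0 = [0x52, 0x91, 0x62, 0x94, 0xd9, 0x62, 0x32, 0xea]
t1 = [0x94, 0xd9, 0x62, 0x62, 0x91, 0x32, 0x52, 0xea]
t2 = [0x91, 0x32, 0x52, 0xea, 0x94, 0xd9, 0x62, 0x62]

RES = [ 0x91  0x32  0x52  0xea  0x94  0xd9  0x62  0x62 ]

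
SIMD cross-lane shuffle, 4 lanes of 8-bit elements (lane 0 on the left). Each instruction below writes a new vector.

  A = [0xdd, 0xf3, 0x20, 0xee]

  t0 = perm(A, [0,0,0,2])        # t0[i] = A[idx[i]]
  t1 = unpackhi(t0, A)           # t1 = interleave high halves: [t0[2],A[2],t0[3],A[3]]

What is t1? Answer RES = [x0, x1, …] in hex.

RES = [ 0xdd  0x20  0x20  0xee ]

  t0: dd dd dd 20
  t1: dd 20 20 ee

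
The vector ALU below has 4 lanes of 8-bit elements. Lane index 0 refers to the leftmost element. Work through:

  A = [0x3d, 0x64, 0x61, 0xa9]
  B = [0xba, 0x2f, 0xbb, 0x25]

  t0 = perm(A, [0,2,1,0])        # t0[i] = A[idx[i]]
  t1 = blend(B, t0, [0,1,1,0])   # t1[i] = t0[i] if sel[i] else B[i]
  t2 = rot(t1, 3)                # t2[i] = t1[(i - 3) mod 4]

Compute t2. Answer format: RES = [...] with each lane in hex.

t0 = [0x3d, 0x61, 0x64, 0x3d]
t1 = [0xba, 0x61, 0x64, 0x25]
t2 = [0x61, 0x64, 0x25, 0xba]

RES = [ 0x61  0x64  0x25  0xba ]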